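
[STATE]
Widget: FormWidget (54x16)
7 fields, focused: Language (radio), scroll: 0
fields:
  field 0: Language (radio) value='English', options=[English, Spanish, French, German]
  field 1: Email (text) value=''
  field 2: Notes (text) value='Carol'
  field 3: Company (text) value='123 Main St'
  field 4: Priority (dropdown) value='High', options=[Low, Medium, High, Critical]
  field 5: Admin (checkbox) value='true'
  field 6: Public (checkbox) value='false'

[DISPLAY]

> Language:   (●) English  ( ) Spanish  ( ) French  ( 
  Email:      [                                      ]
  Notes:      [Carol                                 ]
  Company:    [123 Main St                           ]
  Priority:   [High                                 ▼]
  Admin:      [x]                                     
  Public:     [ ]                                     
                                                      
                                                      
                                                      
                                                      
                                                      
                                                      
                                                      
                                                      
                                                      


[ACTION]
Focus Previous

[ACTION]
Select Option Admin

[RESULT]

  Language:   (●) English  ( ) Spanish  ( ) French  ( 
  Email:      [                                      ]
  Notes:      [Carol                                 ]
  Company:    [123 Main St                           ]
  Priority:   [High                                 ▼]
  Admin:      [x]                                     
> Public:     [ ]                                     
                                                      
                                                      
                                                      
                                                      
                                                      
                                                      
                                                      
                                                      
                                                      


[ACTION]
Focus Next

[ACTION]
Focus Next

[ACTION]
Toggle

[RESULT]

  Language:   (●) English  ( ) Spanish  ( ) French  ( 
> Email:      [                                      ]
  Notes:      [Carol                                 ]
  Company:    [123 Main St                           ]
  Priority:   [High                                 ▼]
  Admin:      [x]                                     
  Public:     [ ]                                     
                                                      
                                                      
                                                      
                                                      
                                                      
                                                      
                                                      
                                                      
                                                      


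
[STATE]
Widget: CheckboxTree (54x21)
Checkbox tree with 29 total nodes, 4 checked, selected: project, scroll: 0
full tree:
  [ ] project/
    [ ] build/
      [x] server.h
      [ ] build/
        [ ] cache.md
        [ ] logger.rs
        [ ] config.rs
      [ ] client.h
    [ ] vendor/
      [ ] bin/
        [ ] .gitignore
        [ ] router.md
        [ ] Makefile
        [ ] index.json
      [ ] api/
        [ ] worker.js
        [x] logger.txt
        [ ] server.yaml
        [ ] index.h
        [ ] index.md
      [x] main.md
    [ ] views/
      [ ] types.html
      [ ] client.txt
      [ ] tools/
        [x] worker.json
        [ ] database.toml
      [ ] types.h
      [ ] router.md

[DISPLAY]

>[-] project/                                         
   [-] build/                                         
     [x] server.h                                     
     [ ] build/                                       
       [ ] cache.md                                   
       [ ] logger.rs                                  
       [ ] config.rs                                  
     [ ] client.h                                     
   [-] vendor/                                        
     [ ] bin/                                         
       [ ] .gitignore                                 
       [ ] router.md                                  
       [ ] Makefile                                   
       [ ] index.json                                 
     [-] api/                                         
       [ ] worker.js                                  
       [x] logger.txt                                 
       [ ] server.yaml                                
       [ ] index.h                                    
       [ ] index.md                                   
     [x] main.md                                      


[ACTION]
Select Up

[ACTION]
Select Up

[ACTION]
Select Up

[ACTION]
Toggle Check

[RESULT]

>[x] project/                                         
   [x] build/                                         
     [x] server.h                                     
     [x] build/                                       
       [x] cache.md                                   
       [x] logger.rs                                  
       [x] config.rs                                  
     [x] client.h                                     
   [x] vendor/                                        
     [x] bin/                                         
       [x] .gitignore                                 
       [x] router.md                                  
       [x] Makefile                                   
       [x] index.json                                 
     [x] api/                                         
       [x] worker.js                                  
       [x] logger.txt                                 
       [x] server.yaml                                
       [x] index.h                                    
       [x] index.md                                   
     [x] main.md                                      


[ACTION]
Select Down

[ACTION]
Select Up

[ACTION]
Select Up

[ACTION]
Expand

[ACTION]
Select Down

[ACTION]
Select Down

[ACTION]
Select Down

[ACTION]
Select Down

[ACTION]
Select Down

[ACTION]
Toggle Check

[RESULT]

 [-] project/                                         
   [-] build/                                         
     [x] server.h                                     
     [-] build/                                       
       [x] cache.md                                   
>      [ ] logger.rs                                  
       [x] config.rs                                  
     [x] client.h                                     
   [x] vendor/                                        
     [x] bin/                                         
       [x] .gitignore                                 
       [x] router.md                                  
       [x] Makefile                                   
       [x] index.json                                 
     [x] api/                                         
       [x] worker.js                                  
       [x] logger.txt                                 
       [x] server.yaml                                
       [x] index.h                                    
       [x] index.md                                   
     [x] main.md                                      


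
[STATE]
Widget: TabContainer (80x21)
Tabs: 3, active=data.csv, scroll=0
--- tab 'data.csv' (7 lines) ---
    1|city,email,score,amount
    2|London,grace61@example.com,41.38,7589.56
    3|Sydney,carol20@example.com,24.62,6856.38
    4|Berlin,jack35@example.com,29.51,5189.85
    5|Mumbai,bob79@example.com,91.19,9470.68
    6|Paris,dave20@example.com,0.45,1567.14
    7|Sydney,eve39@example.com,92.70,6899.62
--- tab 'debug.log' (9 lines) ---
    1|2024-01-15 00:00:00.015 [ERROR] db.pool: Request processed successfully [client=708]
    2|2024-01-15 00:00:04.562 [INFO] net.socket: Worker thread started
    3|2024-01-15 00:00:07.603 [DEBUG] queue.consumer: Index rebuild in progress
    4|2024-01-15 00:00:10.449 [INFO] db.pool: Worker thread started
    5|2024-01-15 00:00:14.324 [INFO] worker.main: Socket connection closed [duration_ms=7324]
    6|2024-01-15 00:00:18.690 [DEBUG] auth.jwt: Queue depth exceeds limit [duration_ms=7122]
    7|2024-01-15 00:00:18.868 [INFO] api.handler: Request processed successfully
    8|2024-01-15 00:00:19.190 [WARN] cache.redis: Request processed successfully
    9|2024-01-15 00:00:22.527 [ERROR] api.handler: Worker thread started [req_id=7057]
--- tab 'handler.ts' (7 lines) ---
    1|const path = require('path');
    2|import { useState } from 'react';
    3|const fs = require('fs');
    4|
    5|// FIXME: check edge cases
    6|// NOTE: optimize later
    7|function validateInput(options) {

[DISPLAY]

[data.csv]│ debug.log │ handler.ts                                              
────────────────────────────────────────────────────────────────────────────────
city,email,score,amount                                                         
London,grace61@example.com,41.38,7589.56                                        
Sydney,carol20@example.com,24.62,6856.38                                        
Berlin,jack35@example.com,29.51,5189.85                                         
Mumbai,bob79@example.com,91.19,9470.68                                          
Paris,dave20@example.com,0.45,1567.14                                           
Sydney,eve39@example.com,92.70,6899.62                                          
                                                                                
                                                                                
                                                                                
                                                                                
                                                                                
                                                                                
                                                                                
                                                                                
                                                                                
                                                                                
                                                                                
                                                                                


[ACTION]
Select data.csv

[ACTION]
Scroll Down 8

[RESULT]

[data.csv]│ debug.log │ handler.ts                                              
────────────────────────────────────────────────────────────────────────────────
Sydney,eve39@example.com,92.70,6899.62                                          
                                                                                
                                                                                
                                                                                
                                                                                
                                                                                
                                                                                
                                                                                
                                                                                
                                                                                
                                                                                
                                                                                
                                                                                
                                                                                
                                                                                
                                                                                
                                                                                
                                                                                
                                                                                


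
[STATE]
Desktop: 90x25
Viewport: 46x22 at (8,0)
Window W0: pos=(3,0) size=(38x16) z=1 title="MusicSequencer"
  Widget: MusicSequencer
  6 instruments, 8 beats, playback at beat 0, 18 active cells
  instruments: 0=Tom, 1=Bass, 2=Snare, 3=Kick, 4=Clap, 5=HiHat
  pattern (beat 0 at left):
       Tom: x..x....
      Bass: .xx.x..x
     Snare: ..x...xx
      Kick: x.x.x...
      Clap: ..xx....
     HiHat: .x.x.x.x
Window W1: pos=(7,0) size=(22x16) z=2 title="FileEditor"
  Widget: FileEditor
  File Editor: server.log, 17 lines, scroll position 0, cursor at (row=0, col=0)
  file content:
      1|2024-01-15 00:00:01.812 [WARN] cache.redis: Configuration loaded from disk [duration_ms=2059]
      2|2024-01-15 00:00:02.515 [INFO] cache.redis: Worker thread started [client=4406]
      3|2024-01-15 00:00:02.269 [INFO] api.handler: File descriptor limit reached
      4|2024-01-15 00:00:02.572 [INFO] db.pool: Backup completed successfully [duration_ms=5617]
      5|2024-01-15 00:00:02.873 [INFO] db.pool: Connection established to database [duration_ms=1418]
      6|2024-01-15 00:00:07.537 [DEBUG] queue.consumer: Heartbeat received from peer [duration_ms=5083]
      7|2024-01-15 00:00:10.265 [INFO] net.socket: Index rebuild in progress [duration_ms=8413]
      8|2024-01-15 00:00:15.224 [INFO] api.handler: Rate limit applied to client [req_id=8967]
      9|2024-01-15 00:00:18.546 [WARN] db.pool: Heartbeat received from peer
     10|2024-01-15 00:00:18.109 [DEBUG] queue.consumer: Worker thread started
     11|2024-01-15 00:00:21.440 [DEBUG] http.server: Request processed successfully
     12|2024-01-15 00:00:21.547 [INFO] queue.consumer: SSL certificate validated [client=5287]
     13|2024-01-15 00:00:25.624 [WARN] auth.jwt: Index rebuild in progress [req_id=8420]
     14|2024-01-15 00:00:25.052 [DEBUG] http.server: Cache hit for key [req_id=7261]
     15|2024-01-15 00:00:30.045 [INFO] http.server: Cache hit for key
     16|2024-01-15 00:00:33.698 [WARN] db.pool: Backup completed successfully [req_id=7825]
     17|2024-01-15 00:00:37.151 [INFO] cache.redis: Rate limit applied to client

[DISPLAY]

━━━━━━━━━━━━━━━━━━━━┓━━━━━━━━━━━┓             
 FileEditor         ┃           ┃             
────────────────────┨───────────┨             
█024-01-15 00:00:01▲┃           ┃             
2024-01-15 00:00:02█┃           ┃             
2024-01-15 00:00:02░┃           ┃             
2024-01-15 00:00:02░┃           ┃             
2024-01-15 00:00:02░┃           ┃             
2024-01-15 00:00:07░┃           ┃             
2024-01-15 00:00:10░┃           ┃             
2024-01-15 00:00:15░┃           ┃             
2024-01-15 00:00:18░┃           ┃             
2024-01-15 00:00:18░┃           ┃             
2024-01-15 00:00:21░┃           ┃             
2024-01-15 00:00:21▼┃           ┃             
━━━━━━━━━━━━━━━━━━━━┛━━━━━━━━━━━┛             
                                              
                                              
                                              
                                              
                                              
                                              


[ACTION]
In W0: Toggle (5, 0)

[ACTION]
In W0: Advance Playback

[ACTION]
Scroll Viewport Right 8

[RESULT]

━━━━━━━━━━━━┓━━━━━━━━━━━┓                     
tor         ┃           ┃                     
────────────┨───────────┨                     
15 00:00:01▲┃           ┃                     
15 00:00:02█┃           ┃                     
15 00:00:02░┃           ┃                     
15 00:00:02░┃           ┃                     
15 00:00:02░┃           ┃                     
15 00:00:07░┃           ┃                     
15 00:00:10░┃           ┃                     
15 00:00:15░┃           ┃                     
15 00:00:18░┃           ┃                     
15 00:00:18░┃           ┃                     
15 00:00:21░┃           ┃                     
15 00:00:21▼┃           ┃                     
━━━━━━━━━━━━┛━━━━━━━━━━━┛                     
                                              
                                              
                                              
                                              
                                              
                                              


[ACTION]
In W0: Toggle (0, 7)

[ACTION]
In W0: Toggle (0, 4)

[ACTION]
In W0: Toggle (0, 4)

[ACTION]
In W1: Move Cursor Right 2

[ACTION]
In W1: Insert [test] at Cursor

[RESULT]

━━━━━━━━━━━━┓━━━━━━━━━━━┓                     
tor         ┃           ┃                     
────────────┨───────────┨                     
-01-15 00:0▲┃           ┃                     
15 00:00:02█┃           ┃                     
15 00:00:02░┃           ┃                     
15 00:00:02░┃           ┃                     
15 00:00:02░┃           ┃                     
15 00:00:07░┃           ┃                     
15 00:00:10░┃           ┃                     
15 00:00:15░┃           ┃                     
15 00:00:18░┃           ┃                     
15 00:00:18░┃           ┃                     
15 00:00:21░┃           ┃                     
15 00:00:21▼┃           ┃                     
━━━━━━━━━━━━┛━━━━━━━━━━━┛                     
                                              
                                              
                                              
                                              
                                              
                                              


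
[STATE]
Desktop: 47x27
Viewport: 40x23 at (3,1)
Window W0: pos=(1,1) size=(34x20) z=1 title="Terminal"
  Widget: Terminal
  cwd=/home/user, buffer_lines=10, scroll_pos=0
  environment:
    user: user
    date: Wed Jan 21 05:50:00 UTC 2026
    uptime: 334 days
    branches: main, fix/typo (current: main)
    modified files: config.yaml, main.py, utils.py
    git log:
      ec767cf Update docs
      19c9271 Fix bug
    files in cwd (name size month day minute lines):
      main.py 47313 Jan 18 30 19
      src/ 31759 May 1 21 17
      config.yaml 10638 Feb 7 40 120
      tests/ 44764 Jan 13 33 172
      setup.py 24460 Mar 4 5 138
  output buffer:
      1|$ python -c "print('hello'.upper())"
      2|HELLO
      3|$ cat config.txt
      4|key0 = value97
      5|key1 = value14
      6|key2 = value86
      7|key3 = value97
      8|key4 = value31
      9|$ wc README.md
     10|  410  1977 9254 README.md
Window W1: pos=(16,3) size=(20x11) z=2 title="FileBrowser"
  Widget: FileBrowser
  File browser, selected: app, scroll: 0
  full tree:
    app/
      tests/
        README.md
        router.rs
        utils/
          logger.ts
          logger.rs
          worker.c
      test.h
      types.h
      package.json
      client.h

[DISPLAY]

━━━━━━━━━━━━━━━━━━━━━━━━━━━━━━━┓        
Terminal                       ┃        
─────────────┏━━━━━━━━━━━━━━━━━━┓       
 python -c "p┃ FileBrowser      ┃       
ELLO         ┠──────────────────┨       
 cat config.t┃> [-] app/        ┃       
ey0 = value97┃    [+] tests/    ┃       
ey1 = value14┃    test.h        ┃       
ey2 = value86┃    types.h       ┃       
ey3 = value97┃    package.json  ┃       
ey4 = value31┃    client.h      ┃       
 wc README.md┃                  ┃       
 410  1977 92┗━━━━━━━━━━━━━━━━━━┛       
 █                             ┃        
                               ┃        
                               ┃        
                               ┃        
                               ┃        
                               ┃        
━━━━━━━━━━━━━━━━━━━━━━━━━━━━━━━┛        
                                        
                                        
                                        


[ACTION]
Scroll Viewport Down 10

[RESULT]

 python -c "p┃ FileBrowser      ┃       
ELLO         ┠──────────────────┨       
 cat config.t┃> [-] app/        ┃       
ey0 = value97┃    [+] tests/    ┃       
ey1 = value14┃    test.h        ┃       
ey2 = value86┃    types.h       ┃       
ey3 = value97┃    package.json  ┃       
ey4 = value31┃    client.h      ┃       
 wc README.md┃                  ┃       
 410  1977 92┗━━━━━━━━━━━━━━━━━━┛       
 █                             ┃        
                               ┃        
                               ┃        
                               ┃        
                               ┃        
                               ┃        
━━━━━━━━━━━━━━━━━━━━━━━━━━━━━━━┛        
                                        
                                        
                                        
                                        
                                        
                                        


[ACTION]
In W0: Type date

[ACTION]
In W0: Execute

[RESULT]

 python -c "p┃ FileBrowser      ┃       
ELLO         ┠──────────────────┨       
 cat config.t┃> [-] app/        ┃       
ey0 = value97┃    [+] tests/    ┃       
ey1 = value14┃    test.h        ┃       
ey2 = value86┃    types.h       ┃       
ey3 = value97┃    package.json  ┃       
ey4 = value31┃    client.h      ┃       
 wc README.md┃                  ┃       
 410  1977 92┗━━━━━━━━━━━━━━━━━━┛       
 date                          ┃        
ed Jan 21 05:50:00 UTC 2026    ┃        
 █                             ┃        
                               ┃        
                               ┃        
                               ┃        
━━━━━━━━━━━━━━━━━━━━━━━━━━━━━━━┛        
                                        
                                        
                                        
                                        
                                        
                                        


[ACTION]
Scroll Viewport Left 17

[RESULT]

 ┃$ python -c "p┃ FileBrowser      ┃    
 ┃HELLO         ┠──────────────────┨    
 ┃$ cat config.t┃> [-] app/        ┃    
 ┃key0 = value97┃    [+] tests/    ┃    
 ┃key1 = value14┃    test.h        ┃    
 ┃key2 = value86┃    types.h       ┃    
 ┃key3 = value97┃    package.json  ┃    
 ┃key4 = value31┃    client.h      ┃    
 ┃$ wc README.md┃                  ┃    
 ┃  410  1977 92┗━━━━━━━━━━━━━━━━━━┛    
 ┃$ date                          ┃     
 ┃Wed Jan 21 05:50:00 UTC 2026    ┃     
 ┃$ █                             ┃     
 ┃                                ┃     
 ┃                                ┃     
 ┃                                ┃     
 ┗━━━━━━━━━━━━━━━━━━━━━━━━━━━━━━━━┛     
                                        
                                        
                                        
                                        
                                        
                                        


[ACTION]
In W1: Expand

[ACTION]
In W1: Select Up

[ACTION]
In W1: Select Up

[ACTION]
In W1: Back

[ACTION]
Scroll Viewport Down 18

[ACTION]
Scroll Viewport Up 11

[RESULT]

                                        
 ┏━━━━━━━━━━━━━━━━━━━━━━━━━━━━━━━━┓     
 ┃ Terminal                       ┃     
 ┠──────────────┏━━━━━━━━━━━━━━━━━━┓    
 ┃$ python -c "p┃ FileBrowser      ┃    
 ┃HELLO         ┠──────────────────┨    
 ┃$ cat config.t┃> [-] app/        ┃    
 ┃key0 = value97┃    [+] tests/    ┃    
 ┃key1 = value14┃    test.h        ┃    
 ┃key2 = value86┃    types.h       ┃    
 ┃key3 = value97┃    package.json  ┃    
 ┃key4 = value31┃    client.h      ┃    
 ┃$ wc README.md┃                  ┃    
 ┃  410  1977 92┗━━━━━━━━━━━━━━━━━━┛    
 ┃$ date                          ┃     
 ┃Wed Jan 21 05:50:00 UTC 2026    ┃     
 ┃$ █                             ┃     
 ┃                                ┃     
 ┃                                ┃     
 ┃                                ┃     
 ┗━━━━━━━━━━━━━━━━━━━━━━━━━━━━━━━━┛     
                                        
                                        


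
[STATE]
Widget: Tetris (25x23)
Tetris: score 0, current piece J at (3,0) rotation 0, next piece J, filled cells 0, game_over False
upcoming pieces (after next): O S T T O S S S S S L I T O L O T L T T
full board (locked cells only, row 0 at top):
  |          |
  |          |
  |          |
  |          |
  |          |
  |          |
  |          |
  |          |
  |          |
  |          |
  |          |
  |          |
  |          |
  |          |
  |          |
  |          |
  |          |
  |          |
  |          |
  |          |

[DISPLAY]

   █      │Next:         
   ███    │█             
          │███           
          │              
          │              
          │              
          │Score:        
          │0             
          │              
          │              
          │              
          │              
          │              
          │              
          │              
          │              
          │              
          │              
          │              
          │              
          │              
          │              
          │              


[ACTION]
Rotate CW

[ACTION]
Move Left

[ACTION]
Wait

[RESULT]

          │Next:         
  ██      │█             
  █       │███           
  █       │              
          │              
          │              
          │Score:        
          │0             
          │              
          │              
          │              
          │              
          │              
          │              
          │              
          │              
          │              
          │              
          │              
          │              
          │              
          │              
          │              


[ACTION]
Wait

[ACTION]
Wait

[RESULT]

          │Next:         
          │█             
          │███           
  ██      │              
  █       │              
  █       │              
          │Score:        
          │0             
          │              
          │              
          │              
          │              
          │              
          │              
          │              
          │              
          │              
          │              
          │              
          │              
          │              
          │              
          │              


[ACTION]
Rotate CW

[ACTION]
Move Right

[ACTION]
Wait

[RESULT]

          │Next:         
          │█             
          │███           
          │              
   ███    │              
     █    │              
          │Score:        
          │0             
          │              
          │              
          │              
          │              
          │              
          │              
          │              
          │              
          │              
          │              
          │              
          │              
          │              
          │              
          │              


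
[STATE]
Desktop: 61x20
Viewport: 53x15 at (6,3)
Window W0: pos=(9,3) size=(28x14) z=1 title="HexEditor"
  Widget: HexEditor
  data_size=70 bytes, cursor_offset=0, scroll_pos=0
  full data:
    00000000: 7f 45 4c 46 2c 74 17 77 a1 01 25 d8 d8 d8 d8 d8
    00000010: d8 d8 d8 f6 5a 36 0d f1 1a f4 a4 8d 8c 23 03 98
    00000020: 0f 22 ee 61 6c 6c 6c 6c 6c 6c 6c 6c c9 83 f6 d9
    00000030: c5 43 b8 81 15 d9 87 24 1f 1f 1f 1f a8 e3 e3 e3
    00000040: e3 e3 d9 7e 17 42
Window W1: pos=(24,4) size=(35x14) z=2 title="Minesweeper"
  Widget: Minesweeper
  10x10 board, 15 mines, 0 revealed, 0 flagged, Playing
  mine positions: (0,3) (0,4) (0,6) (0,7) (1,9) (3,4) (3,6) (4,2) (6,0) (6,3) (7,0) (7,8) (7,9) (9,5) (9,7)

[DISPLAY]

   ┏━━━━━━━━━━━━━━━━━━━━━━━━━━┓                      
   ┃ HexEditor    ┏━━━━━━━━━━━━━━━━━━━━━━━━━━━━━━━━━┓
   ┠──────────────┃ Minesweeper                     ┃
   ┃00000000  7F 4┠─────────────────────────────────┨
   ┃00000010  d8 d┃■■■■■■■■■■                       ┃
   ┃00000020  0f 2┃■■■■■■■■■■                       ┃
   ┃00000030  c5 4┃■■■■■■■■■■                       ┃
   ┃00000040  e3 e┃■■■■■■■■■■                       ┃
   ┃              ┃■■■■■■■■■■                       ┃
   ┃              ┃■■■■■■■■■■                       ┃
   ┃              ┃■■■■■■■■■■                       ┃
   ┃              ┃■■■■■■■■■■                       ┃
   ┃              ┃■■■■■■■■■■                       ┃
   ┗━━━━━━━━━━━━━━┃■■■■■■■■■■                       ┃
                  ┗━━━━━━━━━━━━━━━━━━━━━━━━━━━━━━━━━┛


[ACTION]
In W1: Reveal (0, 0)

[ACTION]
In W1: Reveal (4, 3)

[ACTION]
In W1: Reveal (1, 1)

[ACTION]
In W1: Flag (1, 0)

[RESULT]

   ┏━━━━━━━━━━━━━━━━━━━━━━━━━━┓                      
   ┃ HexEditor    ┏━━━━━━━━━━━━━━━━━━━━━━━━━━━━━━━━━┓
   ┠──────────────┃ Minesweeper                     ┃
   ┃00000000  7F 4┠─────────────────────────────────┨
   ┃00000010  d8 d┃  1■■■■■■■                       ┃
   ┃00000020  0f 2┃  12■■■■■■                       ┃
   ┃00000030  c5 4┃   1■■■■■■                       ┃
   ┃00000040  e3 e┃ 112■■■■■■                       ┃
   ┃              ┃ 1■2■■■■■■                       ┃
   ┃              ┃12■■■■■■■■                       ┃
   ┃              ┃■■■■■■■■■■                       ┃
   ┃              ┃■■■■■■■■■■                       ┃
   ┃              ┃■■■■■■■■■■                       ┃
   ┗━━━━━━━━━━━━━━┃■■■■■■■■■■                       ┃
                  ┗━━━━━━━━━━━━━━━━━━━━━━━━━━━━━━━━━┛


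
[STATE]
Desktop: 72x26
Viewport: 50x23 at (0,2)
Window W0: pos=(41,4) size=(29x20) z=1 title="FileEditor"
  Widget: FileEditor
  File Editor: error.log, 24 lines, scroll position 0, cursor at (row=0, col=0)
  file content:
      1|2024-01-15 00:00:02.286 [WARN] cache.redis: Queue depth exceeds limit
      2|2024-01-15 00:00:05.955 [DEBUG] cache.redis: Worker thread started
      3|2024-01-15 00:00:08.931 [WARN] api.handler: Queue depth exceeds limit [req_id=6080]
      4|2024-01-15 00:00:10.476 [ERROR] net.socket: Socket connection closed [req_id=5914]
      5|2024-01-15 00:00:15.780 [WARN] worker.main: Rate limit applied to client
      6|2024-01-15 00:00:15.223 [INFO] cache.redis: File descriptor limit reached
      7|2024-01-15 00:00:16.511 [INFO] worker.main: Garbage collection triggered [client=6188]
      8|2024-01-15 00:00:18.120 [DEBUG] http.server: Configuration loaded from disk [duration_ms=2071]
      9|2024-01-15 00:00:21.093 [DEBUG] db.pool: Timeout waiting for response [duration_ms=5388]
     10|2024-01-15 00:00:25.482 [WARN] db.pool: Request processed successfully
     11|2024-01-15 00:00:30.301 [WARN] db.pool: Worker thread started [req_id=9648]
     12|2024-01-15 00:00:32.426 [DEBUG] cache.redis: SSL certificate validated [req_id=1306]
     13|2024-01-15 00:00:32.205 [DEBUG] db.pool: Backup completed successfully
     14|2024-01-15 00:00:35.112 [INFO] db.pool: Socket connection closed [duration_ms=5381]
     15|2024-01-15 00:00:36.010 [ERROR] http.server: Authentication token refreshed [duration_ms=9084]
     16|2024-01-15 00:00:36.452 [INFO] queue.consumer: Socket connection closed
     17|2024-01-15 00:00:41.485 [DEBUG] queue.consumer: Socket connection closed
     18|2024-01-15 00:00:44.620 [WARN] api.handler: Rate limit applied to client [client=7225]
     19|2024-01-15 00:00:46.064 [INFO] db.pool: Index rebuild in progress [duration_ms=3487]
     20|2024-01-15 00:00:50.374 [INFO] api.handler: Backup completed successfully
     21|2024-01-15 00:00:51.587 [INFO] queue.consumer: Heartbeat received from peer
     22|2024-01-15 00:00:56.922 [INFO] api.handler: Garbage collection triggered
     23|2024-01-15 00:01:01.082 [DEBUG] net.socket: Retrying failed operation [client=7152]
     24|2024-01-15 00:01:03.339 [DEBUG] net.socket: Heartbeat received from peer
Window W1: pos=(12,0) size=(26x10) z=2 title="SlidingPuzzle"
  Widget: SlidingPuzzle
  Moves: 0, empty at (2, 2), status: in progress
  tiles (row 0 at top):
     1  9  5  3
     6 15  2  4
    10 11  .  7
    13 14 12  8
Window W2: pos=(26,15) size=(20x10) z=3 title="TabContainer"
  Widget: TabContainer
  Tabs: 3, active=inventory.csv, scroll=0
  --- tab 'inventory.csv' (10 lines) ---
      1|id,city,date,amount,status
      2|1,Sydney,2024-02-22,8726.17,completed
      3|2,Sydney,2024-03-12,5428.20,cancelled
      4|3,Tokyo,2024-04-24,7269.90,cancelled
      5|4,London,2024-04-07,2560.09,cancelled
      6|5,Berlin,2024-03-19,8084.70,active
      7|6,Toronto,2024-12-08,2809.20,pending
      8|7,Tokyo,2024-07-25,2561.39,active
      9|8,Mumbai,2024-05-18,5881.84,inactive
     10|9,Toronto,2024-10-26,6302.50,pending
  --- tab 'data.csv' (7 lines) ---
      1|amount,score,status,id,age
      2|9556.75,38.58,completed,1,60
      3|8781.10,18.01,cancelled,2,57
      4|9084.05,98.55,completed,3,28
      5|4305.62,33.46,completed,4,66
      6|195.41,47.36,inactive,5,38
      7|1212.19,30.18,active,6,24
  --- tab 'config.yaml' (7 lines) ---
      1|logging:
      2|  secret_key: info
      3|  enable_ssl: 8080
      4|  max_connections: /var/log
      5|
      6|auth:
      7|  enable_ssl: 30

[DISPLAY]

            ┠────────────────────────┨            
            ┃┌────┬────┬────┬────┐   ┃            
            ┃│  1 │  9 │  5 │  3 │   ┃   ┏━━━━━━━━
            ┃├────┼────┼────┼────┤   ┃   ┃ FileEdi
            ┃│  6 │ 15 │  2 │  4 │   ┃   ┠────────
            ┃├────┼────┼────┼────┤   ┃   ┃█024-01-
            ┃│ 10 │ 11 │    │  7 │   ┃   ┃2024-01-
            ┗━━━━━━━━━━━━━━━━━━━━━━━━┛   ┃2024-01-
                                         ┃2024-01-
                                         ┃2024-01-
                                         ┃2024-01-
                                         ┃2024-01-
                                         ┃2024-01-
                          ┏━━━━━━━━━━━━━━━━━━┓-01-
                          ┃ TabContainer     ┃-01-
                          ┠──────────────────┨-01-
                          ┃[inventory.csv]│ d┃-01-
                          ┃──────────────────┃-01-
                          ┃id,city,date,amoun┃-01-
                          ┃1,Sydney,2024-02-2┃-01-
                          ┃2,Sydney,2024-03-1┃-01-
                          ┃3,Tokyo,2024-04-24┃━━━━
                          ┗━━━━━━━━━━━━━━━━━━┛    


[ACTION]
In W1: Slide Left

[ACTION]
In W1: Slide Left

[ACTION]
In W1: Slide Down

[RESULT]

            ┠────────────────────────┨            
            ┃┌────┬────┬────┬────┐   ┃            
            ┃│  1 │  9 │  5 │  3 │   ┃   ┏━━━━━━━━
            ┃├────┼────┼────┼────┤   ┃   ┃ FileEdi
            ┃│  6 │ 15 │  2 │    │   ┃   ┠────────
            ┃├────┼────┼────┼────┤   ┃   ┃█024-01-
            ┃│ 10 │ 11 │  7 │  4 │   ┃   ┃2024-01-
            ┗━━━━━━━━━━━━━━━━━━━━━━━━┛   ┃2024-01-
                                         ┃2024-01-
                                         ┃2024-01-
                                         ┃2024-01-
                                         ┃2024-01-
                                         ┃2024-01-
                          ┏━━━━━━━━━━━━━━━━━━┓-01-
                          ┃ TabContainer     ┃-01-
                          ┠──────────────────┨-01-
                          ┃[inventory.csv]│ d┃-01-
                          ┃──────────────────┃-01-
                          ┃id,city,date,amoun┃-01-
                          ┃1,Sydney,2024-02-2┃-01-
                          ┃2,Sydney,2024-03-1┃-01-
                          ┃3,Tokyo,2024-04-24┃━━━━
                          ┗━━━━━━━━━━━━━━━━━━┛    


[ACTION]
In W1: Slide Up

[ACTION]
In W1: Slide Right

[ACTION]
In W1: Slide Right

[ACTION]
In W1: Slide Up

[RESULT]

            ┠────────────────────────┨            
            ┃┌────┬────┬────┬────┐   ┃            
            ┃│  1 │  9 │  5 │  3 │   ┃   ┏━━━━━━━━
            ┃├────┼────┼────┼────┤   ┃   ┃ FileEdi
            ┃│  6 │ 15 │  2 │  4 │   ┃   ┠────────
            ┃├────┼────┼────┼────┤   ┃   ┃█024-01-
            ┃│ 10 │ 14 │ 11 │  7 │   ┃   ┃2024-01-
            ┗━━━━━━━━━━━━━━━━━━━━━━━━┛   ┃2024-01-
                                         ┃2024-01-
                                         ┃2024-01-
                                         ┃2024-01-
                                         ┃2024-01-
                                         ┃2024-01-
                          ┏━━━━━━━━━━━━━━━━━━┓-01-
                          ┃ TabContainer     ┃-01-
                          ┠──────────────────┨-01-
                          ┃[inventory.csv]│ d┃-01-
                          ┃──────────────────┃-01-
                          ┃id,city,date,amoun┃-01-
                          ┃1,Sydney,2024-02-2┃-01-
                          ┃2,Sydney,2024-03-1┃-01-
                          ┃3,Tokyo,2024-04-24┃━━━━
                          ┗━━━━━━━━━━━━━━━━━━┛    
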